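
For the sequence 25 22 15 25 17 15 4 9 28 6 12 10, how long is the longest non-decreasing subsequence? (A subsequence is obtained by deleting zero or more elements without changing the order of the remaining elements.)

3

Scanning left to right, the best length ending at each element is: 25→1, 22→1, 15→1, 25→2, 17→2, 15→2, 4→1, 9→2, 28→3, 6→2, 12→3, 10→3.
So the longest non-decreasing subsequence has length 3, e.g. 25, 25, 28.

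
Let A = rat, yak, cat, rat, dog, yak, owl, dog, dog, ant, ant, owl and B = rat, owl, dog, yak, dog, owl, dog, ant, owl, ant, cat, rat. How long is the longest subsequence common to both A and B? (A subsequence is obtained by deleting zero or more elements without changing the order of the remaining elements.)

A longest common subsequence is rat, yak, dog, owl, dog, ant, ant (length 7); the LCS DP confirms no longer common subsequence exists.

7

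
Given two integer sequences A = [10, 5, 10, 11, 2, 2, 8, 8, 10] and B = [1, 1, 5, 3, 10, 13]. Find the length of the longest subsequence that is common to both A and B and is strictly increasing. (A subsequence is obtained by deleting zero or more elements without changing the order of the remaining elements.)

2

For each value that appears in both, track the longest common increasing run ending there.
The best achievable length is 2; one witness is 5, 10 (A-positions 2,3, B-positions 3,5).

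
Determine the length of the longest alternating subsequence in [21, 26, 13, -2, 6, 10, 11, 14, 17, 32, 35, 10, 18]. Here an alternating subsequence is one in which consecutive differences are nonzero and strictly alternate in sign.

A longest alternating subsequence is 21, 26, -2, 11, 10, 18 (positions 1,2,4,7,12,13); its 5 consecutive differences strictly alternate in sign, and length 6 is optimal.

6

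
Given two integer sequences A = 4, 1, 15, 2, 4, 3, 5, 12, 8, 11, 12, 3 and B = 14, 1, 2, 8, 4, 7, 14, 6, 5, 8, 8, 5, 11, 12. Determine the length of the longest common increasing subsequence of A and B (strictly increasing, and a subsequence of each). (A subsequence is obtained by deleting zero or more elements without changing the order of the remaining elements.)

7

A longest common strictly increasing subsequence is 1, 2, 4, 5, 8, 11, 12 (length 7); it appears in order in both A and B, and no longer such subsequence exists.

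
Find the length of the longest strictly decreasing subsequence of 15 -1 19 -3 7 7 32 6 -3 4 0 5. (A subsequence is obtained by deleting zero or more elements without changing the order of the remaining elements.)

5

Let dp[i] be the longest decreasing subsequence ending at position i. Then dp = [1, 2, 1, 3, 2, 2, 1, 3, 4, 4, 5, 4].
The maximum is 5; one witness is 15, 7, 6, 4, 0 at positions 1,5,8,10,11.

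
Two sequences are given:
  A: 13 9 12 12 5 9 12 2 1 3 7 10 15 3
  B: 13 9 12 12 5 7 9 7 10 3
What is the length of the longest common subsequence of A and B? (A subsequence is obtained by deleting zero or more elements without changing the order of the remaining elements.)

9

A longest common subsequence is 13, 9, 12, 12, 5, 9, 7, 10, 3 (length 9); the LCS DP confirms no longer common subsequence exists.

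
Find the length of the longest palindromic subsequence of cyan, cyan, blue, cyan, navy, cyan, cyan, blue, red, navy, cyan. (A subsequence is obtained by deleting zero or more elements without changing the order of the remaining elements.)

7

Using dp[i][j] = 2 + dp[i+1][j−1] if the ends match, else max(dp[i+1][j], dp[i][j−1]):
dp[1][11] = 7. A witness is cyan blue cyan cyan cyan blue cyan at positions 1,3,4,6,7,8,11.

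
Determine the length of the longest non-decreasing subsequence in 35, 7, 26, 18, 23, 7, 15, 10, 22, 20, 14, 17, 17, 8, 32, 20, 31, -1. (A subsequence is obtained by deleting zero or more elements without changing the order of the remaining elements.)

8

Scanning left to right, the best length ending at each element is: 35→1, 7→1, 26→2, 18→2, 23→3, 7→2, 15→3, 10→3, 22→4, 20→4, 14→4, 17→5, 17→6, 8→3, 32→7, 20→7, 31→8, -1→1.
So the longest non-decreasing subsequence has length 8, e.g. 7, 7, 10, 14, 17, 17, 20, 31.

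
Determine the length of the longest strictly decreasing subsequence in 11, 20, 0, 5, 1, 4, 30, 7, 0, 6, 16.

4

One longest decreasing subsequence is 11, 5, 1, 0 (positions 1,4,5,9), of length 4; no longer one exists.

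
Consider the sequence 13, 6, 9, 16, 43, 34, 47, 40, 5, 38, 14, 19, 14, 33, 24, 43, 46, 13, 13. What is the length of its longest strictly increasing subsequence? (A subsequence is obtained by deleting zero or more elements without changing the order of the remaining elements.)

Let dp[i] be the longest increasing subsequence ending at position i. Then dp = [1, 1, 2, 3, 4, 4, 5, 5, 1, 5, 3, 4, 3, 5, 5, 6, 7, 3, 3].
The maximum is 7; one witness is 6, 9, 16, 34, 40, 43, 46 at positions 2,3,4,6,8,16,17.

7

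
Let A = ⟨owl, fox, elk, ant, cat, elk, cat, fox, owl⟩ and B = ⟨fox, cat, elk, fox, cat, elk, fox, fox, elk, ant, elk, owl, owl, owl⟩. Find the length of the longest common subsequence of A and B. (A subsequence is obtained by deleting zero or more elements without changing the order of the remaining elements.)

Backtracking the LCS table gives one alignment: fox (A2,B1) → elk (A3,B3) → cat (A5,B5) → elk (A6,B6) → fox (A8,B8) → owl (A9,B14).
So the longest common subsequence has length 6.

6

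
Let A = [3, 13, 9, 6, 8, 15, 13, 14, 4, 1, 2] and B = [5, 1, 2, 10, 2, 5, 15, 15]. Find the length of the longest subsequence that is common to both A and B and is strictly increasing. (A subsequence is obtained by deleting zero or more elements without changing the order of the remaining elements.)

2

A longest common strictly increasing subsequence is 1, 2 (length 2); it appears in order in both A and B, and no longer such subsequence exists.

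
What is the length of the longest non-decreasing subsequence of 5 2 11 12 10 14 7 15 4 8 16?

One longest non-decreasing subsequence is 5, 11, 12, 14, 15, 16 (positions 1,3,4,6,8,11), of length 6; no longer one exists.

6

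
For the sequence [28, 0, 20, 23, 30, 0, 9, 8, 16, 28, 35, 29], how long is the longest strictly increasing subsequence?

5

Let dp[i] be the longest increasing subsequence ending at position i. Then dp = [1, 1, 2, 3, 4, 1, 2, 2, 3, 4, 5, 5].
The maximum is 5; one witness is 0, 20, 23, 30, 35 at positions 2,3,4,5,11.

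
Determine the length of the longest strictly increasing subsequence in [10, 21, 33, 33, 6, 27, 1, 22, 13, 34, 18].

Let dp[i] be the longest increasing subsequence ending at position i. Then dp = [1, 2, 3, 3, 1, 3, 1, 3, 2, 4, 3].
The maximum is 4; one witness is 10, 21, 33, 34 at positions 1,2,3,10.

4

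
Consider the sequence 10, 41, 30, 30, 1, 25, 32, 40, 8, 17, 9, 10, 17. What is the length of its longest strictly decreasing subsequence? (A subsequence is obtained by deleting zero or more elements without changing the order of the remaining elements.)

Scanning left to right, the best length ending at each element is: 10→1, 41→1, 30→2, 30→2, 1→3, 25→3, 32→2, 40→2, 8→4, 17→4, 9→5, 10→5, 17→4.
So the longest decreasing subsequence has length 5, e.g. 41, 30, 25, 17, 9.

5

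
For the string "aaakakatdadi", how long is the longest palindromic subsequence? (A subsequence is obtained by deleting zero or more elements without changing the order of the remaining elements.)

One longest palindromic subsequence is aakakaa (positions 2,3,4,5,6,7,10); it reads the same forward and backward, and the interval DP gives dp[1][12] = 7.

7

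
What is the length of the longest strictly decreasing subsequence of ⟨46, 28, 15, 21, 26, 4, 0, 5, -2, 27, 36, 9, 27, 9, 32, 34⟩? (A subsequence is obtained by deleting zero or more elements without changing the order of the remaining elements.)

6

One longest decreasing subsequence is 46, 28, 15, 4, 0, -2 (positions 1,2,3,6,7,9), of length 6; no longer one exists.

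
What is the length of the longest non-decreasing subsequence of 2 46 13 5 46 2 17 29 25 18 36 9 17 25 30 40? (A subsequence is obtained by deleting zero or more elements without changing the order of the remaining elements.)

Let dp[i] be the longest non-decreasing subsequence ending at position i. Then dp = [1, 2, 2, 2, 3, 2, 3, 4, 4, 4, 5, 3, 4, 5, 6, 7].
The maximum is 7; one witness is 2, 13, 17, 25, 25, 30, 40 at positions 1,3,7,9,14,15,16.

7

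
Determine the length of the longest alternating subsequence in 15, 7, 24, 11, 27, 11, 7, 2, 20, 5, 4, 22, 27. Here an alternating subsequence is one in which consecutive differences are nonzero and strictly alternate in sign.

A longest alternating subsequence is 15, 7, 24, 11, 27, 11, 20, 5, 22 (positions 1,2,3,4,5,6,9,10,12); its 8 consecutive differences strictly alternate in sign, and length 9 is optimal.

9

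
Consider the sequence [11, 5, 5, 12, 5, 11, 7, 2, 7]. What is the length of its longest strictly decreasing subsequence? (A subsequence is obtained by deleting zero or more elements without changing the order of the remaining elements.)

Scanning left to right, the best length ending at each element is: 11→1, 5→2, 5→2, 12→1, 5→2, 11→2, 7→3, 2→4, 7→3.
So the longest decreasing subsequence has length 4, e.g. 12, 11, 7, 2.

4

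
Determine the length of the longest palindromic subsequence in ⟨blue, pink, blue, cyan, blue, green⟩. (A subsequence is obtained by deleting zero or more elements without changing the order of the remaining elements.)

3

Using dp[i][j] = 2 + dp[i+1][j−1] if the ends match, else max(dp[i+1][j], dp[i][j−1]):
dp[1][6] = 3. A witness is blue cyan blue at positions 3,4,5.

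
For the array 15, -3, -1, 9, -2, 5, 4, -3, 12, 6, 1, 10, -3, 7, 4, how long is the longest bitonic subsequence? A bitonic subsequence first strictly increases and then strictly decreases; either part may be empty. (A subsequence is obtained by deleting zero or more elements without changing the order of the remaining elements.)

7

Let inc[i] be the LIS ending at i and dec[i] the longest strictly decreasing subsequence starting at i. inc = [1, 1, 2, 3, 2, 3, 3, 1, 4, 4, 3, 5, 1, 5, 4], dec = [6, 1, 3, 5, 2, 4, 3, 1, 4, 3, 2, 3, 1, 2, 1].
max_i inc[i]+dec[i]−1 = 7, with one witness -3, -1, 9, 5, 4, 1, -3.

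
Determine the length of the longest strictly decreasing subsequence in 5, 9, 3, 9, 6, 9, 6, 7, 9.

One longest decreasing subsequence is 5, 3 (positions 1,3), of length 2; no longer one exists.

2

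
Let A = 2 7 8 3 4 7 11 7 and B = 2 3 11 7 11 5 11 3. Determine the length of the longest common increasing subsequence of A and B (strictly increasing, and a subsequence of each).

4

A longest common strictly increasing subsequence is 2, 3, 7, 11 (length 4); it appears in order in both A and B, and no longer such subsequence exists.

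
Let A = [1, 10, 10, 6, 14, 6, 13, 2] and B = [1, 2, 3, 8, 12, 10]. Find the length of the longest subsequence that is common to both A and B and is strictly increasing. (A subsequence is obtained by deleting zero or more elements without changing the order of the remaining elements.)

For each value that appears in both, track the longest common increasing run ending there.
The best achievable length is 2; one witness is 1, 2 (A-positions 1,8, B-positions 1,2).

2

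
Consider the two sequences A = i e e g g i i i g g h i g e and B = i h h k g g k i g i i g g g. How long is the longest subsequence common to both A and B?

Backtracking the LCS table gives one alignment: i (A1,B1) → g (A4,B5) → g (A5,B6) → i (A6,B8) → i (A7,B10) → i (A8,B11) → g (A9,B12) → g (A10,B13) → g (A13,B14).
So the longest common subsequence has length 9.

9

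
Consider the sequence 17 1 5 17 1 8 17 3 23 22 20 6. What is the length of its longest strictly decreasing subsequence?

Scanning left to right, the best length ending at each element is: 17→1, 1→2, 5→2, 17→1, 1→3, 8→2, 17→1, 3→3, 23→1, 22→2, 20→3, 6→4.
So the longest decreasing subsequence has length 4, e.g. 23, 22, 20, 6.

4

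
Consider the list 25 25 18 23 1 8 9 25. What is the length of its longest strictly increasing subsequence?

Let dp[i] be the longest increasing subsequence ending at position i. Then dp = [1, 1, 1, 2, 1, 2, 3, 4].
The maximum is 4; one witness is 1, 8, 9, 25 at positions 5,6,7,8.

4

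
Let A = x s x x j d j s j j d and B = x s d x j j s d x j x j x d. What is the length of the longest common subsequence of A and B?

9

Backtracking the LCS table gives one alignment: x (A1,B1) → s (A2,B2) → x (A4,B4) → j (A5,B5) → j (A7,B6) → s (A8,B7) → j (A9,B10) → j (A10,B12) → d (A11,B14).
So the longest common subsequence has length 9.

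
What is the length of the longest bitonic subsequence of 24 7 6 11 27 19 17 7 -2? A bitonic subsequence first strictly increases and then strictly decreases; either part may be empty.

Let inc[i] be the LIS ending at i and dec[i] the longest strictly decreasing subsequence starting at i. inc = [1, 1, 1, 2, 3, 3, 3, 2, 1], dec = [5, 3, 2, 3, 5, 4, 3, 2, 1].
max_i inc[i]+dec[i]−1 = 7, with one witness 7, 11, 27, 19, 17, 7, -2.

7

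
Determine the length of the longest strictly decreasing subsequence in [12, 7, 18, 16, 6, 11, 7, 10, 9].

Let dp[i] be the longest decreasing subsequence ending at position i. Then dp = [1, 2, 1, 2, 3, 3, 4, 4, 5].
The maximum is 5; one witness is 18, 16, 11, 10, 9 at positions 3,4,6,8,9.

5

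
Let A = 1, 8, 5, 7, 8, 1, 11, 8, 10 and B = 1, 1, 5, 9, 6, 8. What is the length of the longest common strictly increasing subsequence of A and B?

3

For each value that appears in both, track the longest common increasing run ending there.
The best achievable length is 3; one witness is 1, 5, 8 (A-positions 1,3,5, B-positions 1,3,6).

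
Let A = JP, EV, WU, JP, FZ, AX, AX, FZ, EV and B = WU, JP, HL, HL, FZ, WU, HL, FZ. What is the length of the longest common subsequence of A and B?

4

Backtracking the LCS table gives one alignment: WU (A3,B1) → JP (A4,B2) → FZ (A5,B5) → FZ (A8,B8).
So the longest common subsequence has length 4.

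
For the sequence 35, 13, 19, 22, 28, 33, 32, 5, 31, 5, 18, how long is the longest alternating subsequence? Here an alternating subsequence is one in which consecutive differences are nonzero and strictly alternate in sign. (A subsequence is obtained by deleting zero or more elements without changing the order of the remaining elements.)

Track the best alternating length ending on an up-step vs a down-step at each position: up/down = 1/1, 1/2, 3/2, 3/2, 3/2, 3/2, 3/4, 1/4, 5/4, 1/6, 7/6.
The maximum over both is 7; one such subsequence is 35, 13, 19, 5, 31, 5, 18.

7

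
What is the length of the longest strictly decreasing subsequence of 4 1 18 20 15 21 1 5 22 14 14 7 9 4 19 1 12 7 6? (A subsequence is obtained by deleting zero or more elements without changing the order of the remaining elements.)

One longest decreasing subsequence is 18, 15, 14, 7, 4, 1 (positions 3,5,10,12,14,16), of length 6; no longer one exists.

6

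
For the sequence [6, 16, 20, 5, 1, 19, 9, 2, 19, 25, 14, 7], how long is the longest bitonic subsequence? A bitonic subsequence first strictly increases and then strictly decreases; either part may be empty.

6

One longest bitonic subsequence is 6, 16, 20, 19, 14, 7 (positions 1,2,3,9,11,12): it rises to 20 then falls. Length 6 is optimal.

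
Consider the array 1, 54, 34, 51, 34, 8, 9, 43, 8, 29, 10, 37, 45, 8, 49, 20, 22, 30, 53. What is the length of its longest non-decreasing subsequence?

One longest non-decreasing subsequence is 1, 8, 9, 29, 37, 45, 49, 53 (positions 1,6,7,10,12,13,15,19), of length 8; no longer one exists.

8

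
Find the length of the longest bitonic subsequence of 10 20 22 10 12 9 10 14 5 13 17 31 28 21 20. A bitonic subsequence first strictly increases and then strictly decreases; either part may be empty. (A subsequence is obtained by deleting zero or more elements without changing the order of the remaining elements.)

One longest bitonic subsequence is 10, 12, 14, 17, 31, 28, 21, 20 (positions 1,5,8,11,12,13,14,15): it rises to 31 then falls. Length 8 is optimal.

8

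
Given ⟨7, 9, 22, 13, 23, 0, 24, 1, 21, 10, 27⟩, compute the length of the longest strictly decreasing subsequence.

3

Scanning left to right, the best length ending at each element is: 7→1, 9→1, 22→1, 13→2, 23→1, 0→3, 24→1, 1→3, 21→2, 10→3, 27→1.
So the longest decreasing subsequence has length 3, e.g. 22, 13, 0.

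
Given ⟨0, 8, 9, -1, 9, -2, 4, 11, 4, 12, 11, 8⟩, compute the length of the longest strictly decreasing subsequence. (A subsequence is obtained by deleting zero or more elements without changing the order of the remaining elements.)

3

Scanning left to right, the best length ending at each element is: 0→1, 8→1, 9→1, -1→2, 9→1, -2→3, 4→2, 11→1, 4→2, 12→1, 11→2, 8→3.
So the longest decreasing subsequence has length 3, e.g. 0, -1, -2.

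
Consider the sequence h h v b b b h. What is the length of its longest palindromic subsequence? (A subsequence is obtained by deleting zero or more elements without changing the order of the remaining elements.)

5

One longest palindromic subsequence is hbbbh (positions 1,4,5,6,7); it reads the same forward and backward, and the interval DP gives dp[1][7] = 5.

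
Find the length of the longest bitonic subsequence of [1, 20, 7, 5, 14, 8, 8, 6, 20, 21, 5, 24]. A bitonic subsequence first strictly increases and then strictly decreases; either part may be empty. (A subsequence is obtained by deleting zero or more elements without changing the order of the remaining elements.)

One longest bitonic subsequence is 1, 20, 14, 8, 6, 5 (positions 1,2,5,7,8,11): it rises to 20 then falls. Length 6 is optimal.

6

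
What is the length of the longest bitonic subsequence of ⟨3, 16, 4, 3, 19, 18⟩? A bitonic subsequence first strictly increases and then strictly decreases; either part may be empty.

Let inc[i] be the LIS ending at i and dec[i] the longest strictly decreasing subsequence starting at i. inc = [1, 2, 2, 1, 3, 3], dec = [1, 3, 2, 1, 2, 1].
max_i inc[i]+dec[i]−1 = 4, with one witness 3, 16, 4, 3.

4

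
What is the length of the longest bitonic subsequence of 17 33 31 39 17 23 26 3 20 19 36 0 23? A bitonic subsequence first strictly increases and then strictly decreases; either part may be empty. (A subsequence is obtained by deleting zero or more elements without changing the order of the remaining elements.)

One longest bitonic subsequence is 17, 33, 31, 26, 20, 19, 0 (positions 1,2,3,7,9,10,12): it rises to 33 then falls. Length 7 is optimal.

7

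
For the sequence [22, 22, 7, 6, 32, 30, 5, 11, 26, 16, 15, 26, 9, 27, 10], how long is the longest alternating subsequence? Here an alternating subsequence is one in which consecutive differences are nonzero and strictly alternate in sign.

A longest alternating subsequence is 22, 7, 32, 5, 26, 16, 26, 9, 27, 10 (positions 1,3,5,7,9,10,12,13,14,15); its 9 consecutive differences strictly alternate in sign, and length 10 is optimal.

10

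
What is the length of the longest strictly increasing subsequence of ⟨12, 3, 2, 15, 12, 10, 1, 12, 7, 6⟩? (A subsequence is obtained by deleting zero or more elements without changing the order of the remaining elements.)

3

One longest increasing subsequence is 3, 10, 12 (positions 2,6,8), of length 3; no longer one exists.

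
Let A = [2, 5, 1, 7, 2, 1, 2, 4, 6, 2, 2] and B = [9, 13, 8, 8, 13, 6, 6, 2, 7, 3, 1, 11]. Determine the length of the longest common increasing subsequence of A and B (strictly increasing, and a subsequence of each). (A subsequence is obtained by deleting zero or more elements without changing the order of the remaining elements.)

2

For each value that appears in both, track the longest common increasing run ending there.
The best achievable length is 2; one witness is 2, 7 (A-positions 1,4, B-positions 8,9).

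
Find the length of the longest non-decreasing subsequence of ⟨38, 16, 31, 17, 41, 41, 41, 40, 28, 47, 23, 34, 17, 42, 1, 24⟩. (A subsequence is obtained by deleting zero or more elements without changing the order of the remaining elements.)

One longest non-decreasing subsequence is 16, 31, 41, 41, 41, 47 (positions 2,3,5,6,7,10), of length 6; no longer one exists.

6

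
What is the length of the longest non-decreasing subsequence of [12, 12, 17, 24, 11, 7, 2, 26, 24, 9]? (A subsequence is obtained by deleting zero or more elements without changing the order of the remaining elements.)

5

Let dp[i] be the longest non-decreasing subsequence ending at position i. Then dp = [1, 2, 3, 4, 1, 1, 1, 5, 5, 2].
The maximum is 5; one witness is 12, 12, 17, 24, 26 at positions 1,2,3,4,8.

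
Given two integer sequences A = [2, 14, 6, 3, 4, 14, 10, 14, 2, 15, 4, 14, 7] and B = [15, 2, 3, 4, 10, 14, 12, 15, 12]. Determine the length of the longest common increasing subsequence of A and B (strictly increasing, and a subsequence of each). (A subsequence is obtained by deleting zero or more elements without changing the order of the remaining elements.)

6

For each value that appears in both, track the longest common increasing run ending there.
The best achievable length is 6; one witness is 2, 3, 4, 10, 14, 15 (A-positions 1,4,5,7,8,10, B-positions 2,3,4,5,6,8).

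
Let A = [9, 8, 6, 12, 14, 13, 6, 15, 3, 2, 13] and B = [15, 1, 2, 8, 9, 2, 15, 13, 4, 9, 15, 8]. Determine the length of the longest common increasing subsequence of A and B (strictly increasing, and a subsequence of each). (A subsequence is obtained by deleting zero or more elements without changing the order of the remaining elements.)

3

For each value that appears in both, track the longest common increasing run ending there.
The best achievable length is 3; one witness is 8, 13, 15 (A-positions 2,6,8, B-positions 4,8,11).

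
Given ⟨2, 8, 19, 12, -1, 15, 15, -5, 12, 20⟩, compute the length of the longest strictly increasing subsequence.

Let dp[i] be the longest increasing subsequence ending at position i. Then dp = [1, 2, 3, 3, 1, 4, 4, 1, 3, 5].
The maximum is 5; one witness is 2, 8, 12, 15, 20 at positions 1,2,4,6,10.

5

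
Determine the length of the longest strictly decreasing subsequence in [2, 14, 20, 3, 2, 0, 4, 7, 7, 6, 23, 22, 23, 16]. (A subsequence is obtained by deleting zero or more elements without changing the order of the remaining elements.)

Scanning left to right, the best length ending at each element is: 2→1, 14→1, 20→1, 3→2, 2→3, 0→4, 4→2, 7→2, 7→2, 6→3, 23→1, 22→2, 23→1, 16→3.
So the longest decreasing subsequence has length 4, e.g. 14, 3, 2, 0.

4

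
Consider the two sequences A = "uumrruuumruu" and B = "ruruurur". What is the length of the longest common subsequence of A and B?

Backtracking the LCS table gives one alignment: u (A2,B2) → r (A5,B3) → u (A6,B4) → u (A7,B5) → u (A8,B7) → r (A10,B8).
So the longest common subsequence has length 6.

6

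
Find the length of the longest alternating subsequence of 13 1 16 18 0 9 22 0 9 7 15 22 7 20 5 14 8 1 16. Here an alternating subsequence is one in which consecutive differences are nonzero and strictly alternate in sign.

15

A longest alternating subsequence is 13, 1, 16, 0, 9, 0, 9, 7, 15, 7, 20, 5, 14, 8, 16 (positions 1,2,3,5,6,8,9,10,11,13,14,15,16,17,19); its 14 consecutive differences strictly alternate in sign, and length 15 is optimal.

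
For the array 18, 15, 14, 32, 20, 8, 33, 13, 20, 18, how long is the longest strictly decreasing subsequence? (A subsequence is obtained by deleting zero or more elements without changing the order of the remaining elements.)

4

One longest decreasing subsequence is 18, 15, 14, 8 (positions 1,2,3,6), of length 4; no longer one exists.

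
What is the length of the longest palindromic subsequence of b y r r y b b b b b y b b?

9

One longest palindromic subsequence is bybbbbbyb (positions 1,5,6,7,8,9,10,11,13); it reads the same forward and backward, and the interval DP gives dp[1][13] = 9.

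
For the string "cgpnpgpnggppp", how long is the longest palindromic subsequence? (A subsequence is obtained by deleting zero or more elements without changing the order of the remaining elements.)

8

Using dp[i][j] = 2 + dp[i+1][j−1] if the ends match, else max(dp[i+1][j], dp[i][j−1]):
dp[1][13] = 8. A witness is pppggppp at positions 3,5,7,9,10,11,12,13.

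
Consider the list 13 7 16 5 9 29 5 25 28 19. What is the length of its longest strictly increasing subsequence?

4

Let dp[i] be the longest increasing subsequence ending at position i. Then dp = [1, 1, 2, 1, 2, 3, 1, 3, 4, 3].
The maximum is 4; one witness is 13, 16, 25, 28 at positions 1,3,8,9.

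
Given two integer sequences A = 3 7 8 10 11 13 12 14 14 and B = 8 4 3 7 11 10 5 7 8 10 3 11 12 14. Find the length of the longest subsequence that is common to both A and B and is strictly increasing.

A longest common strictly increasing subsequence is 3, 7, 8, 10, 11, 12, 14 (length 7); it appears in order in both A and B, and no longer such subsequence exists.

7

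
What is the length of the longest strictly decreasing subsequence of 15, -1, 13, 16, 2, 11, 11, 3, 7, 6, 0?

6

Let dp[i] be the longest decreasing subsequence ending at position i. Then dp = [1, 2, 2, 1, 3, 3, 3, 4, 4, 5, 6].
The maximum is 6; one witness is 15, 13, 11, 7, 6, 0 at positions 1,3,6,9,10,11.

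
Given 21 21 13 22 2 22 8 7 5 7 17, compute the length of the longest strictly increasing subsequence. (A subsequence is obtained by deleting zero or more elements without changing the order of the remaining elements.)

Scanning left to right, the best length ending at each element is: 21→1, 21→1, 13→1, 22→2, 2→1, 22→2, 8→2, 7→2, 5→2, 7→3, 17→4.
So the longest increasing subsequence has length 4, e.g. 2, 5, 7, 17.

4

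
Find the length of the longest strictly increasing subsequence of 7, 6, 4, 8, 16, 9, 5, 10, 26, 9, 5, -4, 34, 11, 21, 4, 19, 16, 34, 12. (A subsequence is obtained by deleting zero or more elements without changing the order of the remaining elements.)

Scanning left to right, the best length ending at each element is: 7→1, 6→1, 4→1, 8→2, 16→3, 9→3, 5→2, 10→4, 26→5, 9→3, 5→2, -4→1, 34→6, 11→5, 21→6, 4→2, 19→6, 16→6, 34→7, 12→6.
So the longest increasing subsequence has length 7, e.g. 7, 8, 9, 10, 11, 21, 34.

7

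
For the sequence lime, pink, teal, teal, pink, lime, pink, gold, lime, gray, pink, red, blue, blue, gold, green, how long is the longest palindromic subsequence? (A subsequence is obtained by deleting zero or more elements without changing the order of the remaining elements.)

Using dp[i][j] = 2 + dp[i+1][j−1] if the ends match, else max(dp[i+1][j], dp[i][j−1]):
dp[1][16] = 6. A witness is lime pink teal teal pink lime at positions 1,2,3,4,7,9.

6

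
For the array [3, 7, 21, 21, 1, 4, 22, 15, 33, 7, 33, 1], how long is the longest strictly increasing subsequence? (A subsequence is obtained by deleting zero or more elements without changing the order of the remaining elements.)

5

One longest increasing subsequence is 3, 7, 21, 22, 33 (positions 1,2,3,7,9), of length 5; no longer one exists.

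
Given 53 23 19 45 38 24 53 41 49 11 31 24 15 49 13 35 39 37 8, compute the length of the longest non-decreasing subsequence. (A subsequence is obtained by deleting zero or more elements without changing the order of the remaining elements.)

Scanning left to right, the best length ending at each element is: 53→1, 23→1, 19→1, 45→2, 38→2, 24→2, 53→3, 41→3, 49→4, 11→1, 31→3, 24→3, 15→2, 49→5, 13→2, 35→4, 39→5, 37→5, 8→1.
So the longest non-decreasing subsequence has length 5, e.g. 23, 38, 41, 49, 49.

5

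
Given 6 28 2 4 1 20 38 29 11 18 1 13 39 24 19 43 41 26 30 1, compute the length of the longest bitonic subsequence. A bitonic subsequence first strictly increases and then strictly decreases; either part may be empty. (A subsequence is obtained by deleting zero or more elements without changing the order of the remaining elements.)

Let inc[i] be the LIS ending at i and dec[i] the longest strictly decreasing subsequence starting at i. inc = [1, 2, 1, 2, 1, 3, 4, 4, 3, 4, 1, 4, 5, 5, 5, 6, 6, 6, 7, 1], dec = [3, 5, 2, 2, 1, 4, 5, 4, 2, 3, 1, 2, 4, 3, 2, 4, 3, 2, 2, 1].
max_i inc[i]+dec[i]−1 = 9, with one witness 2, 4, 20, 38, 39, 43, 41, 30, 1.

9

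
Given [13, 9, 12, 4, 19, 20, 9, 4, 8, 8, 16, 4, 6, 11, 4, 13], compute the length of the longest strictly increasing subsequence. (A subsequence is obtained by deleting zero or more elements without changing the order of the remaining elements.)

4

Scanning left to right, the best length ending at each element is: 13→1, 9→1, 12→2, 4→1, 19→3, 20→4, 9→2, 4→1, 8→2, 8→2, 16→3, 4→1, 6→2, 11→3, 4→1, 13→4.
So the longest increasing subsequence has length 4, e.g. 9, 12, 19, 20.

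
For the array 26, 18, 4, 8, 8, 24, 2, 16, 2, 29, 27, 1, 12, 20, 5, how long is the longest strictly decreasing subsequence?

5

Let dp[i] be the longest decreasing subsequence ending at position i. Then dp = [1, 2, 3, 3, 3, 2, 4, 3, 4, 1, 2, 5, 4, 3, 5].
The maximum is 5; one witness is 26, 18, 4, 2, 1 at positions 1,2,3,7,12.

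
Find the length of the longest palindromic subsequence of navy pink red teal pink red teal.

3

Using dp[i][j] = 2 + dp[i+1][j−1] if the ends match, else max(dp[i+1][j], dp[i][j−1]):
dp[1][7] = 3. A witness is teal red teal at positions 4,6,7.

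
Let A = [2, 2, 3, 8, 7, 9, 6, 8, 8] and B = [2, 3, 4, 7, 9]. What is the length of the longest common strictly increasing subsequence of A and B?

4

For each value that appears in both, track the longest common increasing run ending there.
The best achievable length is 4; one witness is 2, 3, 7, 9 (A-positions 1,3,5,6, B-positions 1,2,4,5).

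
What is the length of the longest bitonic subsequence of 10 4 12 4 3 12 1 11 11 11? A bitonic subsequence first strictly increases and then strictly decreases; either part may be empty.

One longest bitonic subsequence is 10, 12, 4, 3, 1 (positions 1,3,4,5,7): it rises to 12 then falls. Length 5 is optimal.

5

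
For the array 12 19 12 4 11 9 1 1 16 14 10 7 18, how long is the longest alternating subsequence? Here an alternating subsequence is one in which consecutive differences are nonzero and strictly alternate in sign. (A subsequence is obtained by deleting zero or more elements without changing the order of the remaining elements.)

A longest alternating subsequence is 12, 19, 4, 11, 9, 16, 14, 18 (positions 1,2,4,5,6,9,10,13); its 7 consecutive differences strictly alternate in sign, and length 8 is optimal.

8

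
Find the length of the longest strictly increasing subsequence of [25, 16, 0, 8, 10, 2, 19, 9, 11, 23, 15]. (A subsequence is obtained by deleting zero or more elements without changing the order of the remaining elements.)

Scanning left to right, the best length ending at each element is: 25→1, 16→1, 0→1, 8→2, 10→3, 2→2, 19→4, 9→3, 11→4, 23→5, 15→5.
So the longest increasing subsequence has length 5, e.g. 0, 8, 10, 19, 23.

5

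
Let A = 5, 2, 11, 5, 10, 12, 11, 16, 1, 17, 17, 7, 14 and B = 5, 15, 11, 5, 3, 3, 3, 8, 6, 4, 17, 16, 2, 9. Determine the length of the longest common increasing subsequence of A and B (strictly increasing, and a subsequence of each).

For each value that appears in both, track the longest common increasing run ending there.
The best achievable length is 3; one witness is 5, 11, 17 (A-positions 1,3,10, B-positions 1,3,11).

3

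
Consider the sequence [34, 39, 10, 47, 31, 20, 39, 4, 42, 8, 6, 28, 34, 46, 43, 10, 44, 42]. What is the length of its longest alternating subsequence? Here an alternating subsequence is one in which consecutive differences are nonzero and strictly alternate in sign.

Track the best alternating length ending on an up-step vs a down-step at each position: up/down = 1/1, 2/1, 1/3, 4/1, 4/5, 4/5, 6/5, 1/7, 8/5, 8/9, 8/9, 10/9, 10/9, 10/5, 10/11, 10/11, 12/11, 12/13.
The maximum over both is 13; one such subsequence is 34, 39, 10, 47, 31, 39, 4, 42, 8, 46, 43, 44, 42.

13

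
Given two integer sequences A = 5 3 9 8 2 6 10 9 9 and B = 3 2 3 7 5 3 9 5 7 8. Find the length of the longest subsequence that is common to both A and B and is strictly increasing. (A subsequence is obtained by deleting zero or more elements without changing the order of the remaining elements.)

For each value that appears in both, track the longest common increasing run ending there.
The best achievable length is 2; one witness is 3, 9 (A-positions 2,3, B-positions 1,7).

2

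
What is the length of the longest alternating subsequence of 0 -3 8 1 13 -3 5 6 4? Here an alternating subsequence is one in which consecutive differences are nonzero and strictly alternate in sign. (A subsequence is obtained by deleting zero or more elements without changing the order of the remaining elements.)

Track the best alternating length ending on an up-step vs a down-step at each position: up/down = 1/1, 1/2, 3/1, 3/4, 5/1, 1/6, 7/6, 7/6, 7/8.
The maximum over both is 8; one such subsequence is 0, -3, 8, 1, 13, -3, 5, 4.

8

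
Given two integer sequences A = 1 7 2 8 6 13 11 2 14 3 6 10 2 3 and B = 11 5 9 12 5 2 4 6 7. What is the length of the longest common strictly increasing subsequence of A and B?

2

A longest common strictly increasing subsequence is 2, 6 (length 2); it appears in order in both A and B, and no longer such subsequence exists.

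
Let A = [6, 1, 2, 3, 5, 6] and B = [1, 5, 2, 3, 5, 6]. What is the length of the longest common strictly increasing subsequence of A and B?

5

A longest common strictly increasing subsequence is 1, 2, 3, 5, 6 (length 5); it appears in order in both A and B, and no longer such subsequence exists.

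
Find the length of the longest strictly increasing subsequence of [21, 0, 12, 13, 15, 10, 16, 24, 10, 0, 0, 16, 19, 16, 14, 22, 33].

8

Let dp[i] be the longest increasing subsequence ending at position i. Then dp = [1, 1, 2, 3, 4, 2, 5, 6, 2, 1, 1, 5, 6, 5, 4, 7, 8].
The maximum is 8; one witness is 0, 12, 13, 15, 16, 19, 22, 33 at positions 2,3,4,5,7,13,16,17.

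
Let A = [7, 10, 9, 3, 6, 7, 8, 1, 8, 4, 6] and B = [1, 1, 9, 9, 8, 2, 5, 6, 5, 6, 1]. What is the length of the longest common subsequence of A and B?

3

A longest common subsequence is 9, 6, 1 (length 3); the LCS DP confirms no longer common subsequence exists.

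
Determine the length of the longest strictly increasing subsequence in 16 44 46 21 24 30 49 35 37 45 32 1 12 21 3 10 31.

Let dp[i] be the longest increasing subsequence ending at position i. Then dp = [1, 2, 3, 2, 3, 4, 5, 5, 6, 7, 5, 1, 2, 3, 2, 3, 5].
The maximum is 7; one witness is 16, 21, 24, 30, 35, 37, 45 at positions 1,4,5,6,8,9,10.

7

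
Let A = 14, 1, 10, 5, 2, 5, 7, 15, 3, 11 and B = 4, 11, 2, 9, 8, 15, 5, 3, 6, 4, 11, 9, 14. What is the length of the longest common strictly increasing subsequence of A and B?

A longest common strictly increasing subsequence is 2, 5, 11 (length 3); it appears in order in both A and B, and no longer such subsequence exists.

3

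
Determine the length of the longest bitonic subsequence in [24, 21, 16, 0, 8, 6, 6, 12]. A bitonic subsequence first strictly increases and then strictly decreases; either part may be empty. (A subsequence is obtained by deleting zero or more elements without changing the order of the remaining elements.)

5

One longest bitonic subsequence is 24, 21, 16, 8, 6 (positions 1,2,3,5,7): it rises to 24 then falls. Length 5 is optimal.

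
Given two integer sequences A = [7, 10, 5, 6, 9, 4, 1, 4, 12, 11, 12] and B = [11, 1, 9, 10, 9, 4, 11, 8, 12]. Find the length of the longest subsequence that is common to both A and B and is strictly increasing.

4

For each value that appears in both, track the longest common increasing run ending there.
The best achievable length is 4; one witness is 1, 4, 11, 12 (A-positions 7,8,10,11, B-positions 2,6,7,9).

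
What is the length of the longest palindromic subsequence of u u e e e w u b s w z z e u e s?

7

One longest palindromic subsequence is eewswee (positions 4,5,6,9,10,13,15); it reads the same forward and backward, and the interval DP gives dp[1][16] = 7.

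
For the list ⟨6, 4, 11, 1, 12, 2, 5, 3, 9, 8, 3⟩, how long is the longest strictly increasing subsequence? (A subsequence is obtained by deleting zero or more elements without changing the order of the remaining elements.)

4

Scanning left to right, the best length ending at each element is: 6→1, 4→1, 11→2, 1→1, 12→3, 2→2, 5→3, 3→3, 9→4, 8→4, 3→3.
So the longest increasing subsequence has length 4, e.g. 1, 2, 5, 9.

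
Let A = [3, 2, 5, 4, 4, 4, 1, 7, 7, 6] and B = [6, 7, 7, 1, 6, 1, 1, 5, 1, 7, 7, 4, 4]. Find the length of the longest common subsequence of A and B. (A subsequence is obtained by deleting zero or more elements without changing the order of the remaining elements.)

Backtracking the LCS table gives one alignment: 5 (A3,B8) → 1 (A7,B9) → 7 (A8,B10) → 7 (A9,B11).
So the longest common subsequence has length 4.

4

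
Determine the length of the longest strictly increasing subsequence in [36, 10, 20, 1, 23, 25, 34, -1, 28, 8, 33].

6

Scanning left to right, the best length ending at each element is: 36→1, 10→1, 20→2, 1→1, 23→3, 25→4, 34→5, -1→1, 28→5, 8→2, 33→6.
So the longest increasing subsequence has length 6, e.g. 10, 20, 23, 25, 28, 33.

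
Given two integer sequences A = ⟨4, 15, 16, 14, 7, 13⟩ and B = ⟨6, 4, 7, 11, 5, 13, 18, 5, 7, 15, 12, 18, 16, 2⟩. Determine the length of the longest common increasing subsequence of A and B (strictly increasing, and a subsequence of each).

A longest common strictly increasing subsequence is 4, 7, 13 (length 3); it appears in order in both A and B, and no longer such subsequence exists.

3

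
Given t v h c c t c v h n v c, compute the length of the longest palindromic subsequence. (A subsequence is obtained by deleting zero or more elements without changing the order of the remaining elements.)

7

Using dp[i][j] = 2 + dp[i+1][j−1] if the ends match, else max(dp[i+1][j], dp[i][j−1]):
dp[1][12] = 7. A witness is vhctchv at positions 2,3,5,6,7,9,11.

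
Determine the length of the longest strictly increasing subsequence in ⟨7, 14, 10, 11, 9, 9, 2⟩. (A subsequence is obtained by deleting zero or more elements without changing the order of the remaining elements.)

3

Let dp[i] be the longest increasing subsequence ending at position i. Then dp = [1, 2, 2, 3, 2, 2, 1].
The maximum is 3; one witness is 7, 10, 11 at positions 1,3,4.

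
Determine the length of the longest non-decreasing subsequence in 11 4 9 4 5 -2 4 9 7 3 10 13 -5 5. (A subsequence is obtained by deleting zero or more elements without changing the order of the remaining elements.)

One longest non-decreasing subsequence is 4, 4, 5, 9, 10, 13 (positions 2,4,5,8,11,12), of length 6; no longer one exists.

6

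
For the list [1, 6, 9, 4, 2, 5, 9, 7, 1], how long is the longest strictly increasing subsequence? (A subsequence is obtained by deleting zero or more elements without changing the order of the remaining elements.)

4

Let dp[i] be the longest increasing subsequence ending at position i. Then dp = [1, 2, 3, 2, 2, 3, 4, 4, 1].
The maximum is 4; one witness is 1, 4, 5, 9 at positions 1,4,6,7.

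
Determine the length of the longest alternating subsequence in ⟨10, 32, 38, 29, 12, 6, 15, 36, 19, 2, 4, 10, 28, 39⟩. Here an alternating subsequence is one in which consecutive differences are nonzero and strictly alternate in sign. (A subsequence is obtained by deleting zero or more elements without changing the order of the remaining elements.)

Track the best alternating length ending on an up-step vs a down-step at each position: up/down = 1/1, 2/1, 2/1, 2/3, 2/3, 1/3, 4/3, 4/3, 4/5, 1/5, 6/5, 6/5, 6/5, 6/1.
The maximum over both is 6; one such subsequence is 10, 32, 12, 15, 2, 4.

6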